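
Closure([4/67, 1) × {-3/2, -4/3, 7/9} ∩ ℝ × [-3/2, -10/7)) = [4/67, 1] × {-3/2}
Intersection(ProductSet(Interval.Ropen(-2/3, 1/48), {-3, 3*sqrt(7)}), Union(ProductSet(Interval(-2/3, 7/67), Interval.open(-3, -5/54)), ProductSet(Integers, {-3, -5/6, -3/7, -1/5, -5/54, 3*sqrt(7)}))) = ProductSet(Range(0, 1, 1), {-3, 3*sqrt(7)})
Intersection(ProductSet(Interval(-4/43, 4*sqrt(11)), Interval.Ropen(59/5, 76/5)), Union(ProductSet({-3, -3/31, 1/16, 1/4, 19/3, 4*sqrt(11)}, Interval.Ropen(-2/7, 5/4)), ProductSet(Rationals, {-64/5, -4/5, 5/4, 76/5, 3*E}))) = EmptySet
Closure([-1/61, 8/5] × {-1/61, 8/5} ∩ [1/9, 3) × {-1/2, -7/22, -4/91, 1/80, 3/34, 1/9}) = ∅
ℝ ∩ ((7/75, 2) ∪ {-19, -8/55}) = {-19, -8/55} ∪ (7/75, 2)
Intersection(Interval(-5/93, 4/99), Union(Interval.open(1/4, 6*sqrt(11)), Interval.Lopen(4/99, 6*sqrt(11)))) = EmptySet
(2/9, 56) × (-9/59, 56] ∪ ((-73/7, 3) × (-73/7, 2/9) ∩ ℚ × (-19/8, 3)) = ((2/9, 56) × (-9/59, 56]) ∪ ((ℚ ∩ (-73/7, 3)) × (-19/8, 2/9))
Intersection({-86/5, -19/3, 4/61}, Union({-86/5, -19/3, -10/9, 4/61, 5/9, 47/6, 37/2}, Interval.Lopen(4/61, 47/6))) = {-86/5, -19/3, 4/61}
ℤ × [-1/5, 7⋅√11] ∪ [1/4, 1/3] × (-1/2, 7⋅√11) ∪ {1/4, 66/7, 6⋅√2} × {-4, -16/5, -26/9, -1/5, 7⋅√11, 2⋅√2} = (ℤ × [-1/5, 7⋅√11]) ∪ ([1/4, 1/3] × (-1/2, 7⋅√11)) ∪ ({1/4, 66/7, 6⋅√2} × {-4, -16/5, -26/9, -1/5, 7⋅√11, 2⋅√2})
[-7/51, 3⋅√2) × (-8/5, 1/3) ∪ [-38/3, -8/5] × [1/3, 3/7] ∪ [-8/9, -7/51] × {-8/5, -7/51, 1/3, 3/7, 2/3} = ([-38/3, -8/5] × [1/3, 3/7]) ∪ ([-8/9, -7/51] × {-8/5, -7/51, 1/3, 3/7, 2/3}) ∪ ([-7/51, 3⋅√2) × (-8/5, 1/3))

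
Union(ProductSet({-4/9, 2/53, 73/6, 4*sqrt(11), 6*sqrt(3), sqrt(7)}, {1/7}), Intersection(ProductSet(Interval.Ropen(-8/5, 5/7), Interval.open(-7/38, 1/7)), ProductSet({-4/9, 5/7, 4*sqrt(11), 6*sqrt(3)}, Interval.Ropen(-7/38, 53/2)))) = Union(ProductSet({-4/9}, Interval.open(-7/38, 1/7)), ProductSet({-4/9, 2/53, 73/6, 4*sqrt(11), 6*sqrt(3), sqrt(7)}, {1/7}))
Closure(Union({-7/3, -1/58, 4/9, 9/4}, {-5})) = {-5, -7/3, -1/58, 4/9, 9/4}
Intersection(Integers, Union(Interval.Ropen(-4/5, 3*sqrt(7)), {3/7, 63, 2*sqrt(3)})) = Union({63}, Range(0, 8, 1))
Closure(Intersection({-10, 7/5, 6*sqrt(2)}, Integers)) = {-10}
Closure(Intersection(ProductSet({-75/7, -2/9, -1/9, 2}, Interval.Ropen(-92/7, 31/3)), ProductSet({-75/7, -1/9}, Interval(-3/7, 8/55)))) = ProductSet({-75/7, -1/9}, Interval(-3/7, 8/55))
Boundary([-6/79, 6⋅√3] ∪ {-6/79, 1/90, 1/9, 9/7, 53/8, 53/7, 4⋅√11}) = {-6/79, 4⋅√11, 6⋅√3}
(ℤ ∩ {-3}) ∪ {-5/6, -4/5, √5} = {-3, -5/6, -4/5, √5}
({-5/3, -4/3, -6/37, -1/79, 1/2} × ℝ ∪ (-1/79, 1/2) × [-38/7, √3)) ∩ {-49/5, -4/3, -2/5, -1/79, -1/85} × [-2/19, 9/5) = ({-4/3, -1/79} × [-2/19, 9/5)) ∪ ({-1/85} × [-2/19, √3))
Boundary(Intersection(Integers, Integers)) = Integers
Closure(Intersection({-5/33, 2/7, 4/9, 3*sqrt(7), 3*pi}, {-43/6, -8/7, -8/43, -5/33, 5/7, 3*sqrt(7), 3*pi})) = {-5/33, 3*sqrt(7), 3*pi}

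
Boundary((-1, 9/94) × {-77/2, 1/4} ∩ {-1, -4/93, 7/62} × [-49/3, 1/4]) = {-4/93} × {1/4}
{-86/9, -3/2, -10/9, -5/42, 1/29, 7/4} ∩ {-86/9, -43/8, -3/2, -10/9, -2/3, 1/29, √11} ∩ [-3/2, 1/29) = {-3/2, -10/9}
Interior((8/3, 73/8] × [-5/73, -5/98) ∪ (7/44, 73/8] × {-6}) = (8/3, 73/8) × (-5/73, -5/98)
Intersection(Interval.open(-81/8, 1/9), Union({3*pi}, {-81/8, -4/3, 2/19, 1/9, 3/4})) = {-4/3, 2/19}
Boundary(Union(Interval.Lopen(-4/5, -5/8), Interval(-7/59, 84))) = {-4/5, -5/8, -7/59, 84}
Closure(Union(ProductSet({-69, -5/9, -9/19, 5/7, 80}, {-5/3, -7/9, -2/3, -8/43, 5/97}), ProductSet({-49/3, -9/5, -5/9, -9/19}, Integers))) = Union(ProductSet({-49/3, -9/5, -5/9, -9/19}, Integers), ProductSet({-69, -5/9, -9/19, 5/7, 80}, {-5/3, -7/9, -2/3, -8/43, 5/97}))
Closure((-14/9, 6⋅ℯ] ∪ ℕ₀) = [-14/9, 6⋅ℯ] ∪ ℕ₀ ∪ (ℕ₀ \ (-14/9, 6⋅ℯ))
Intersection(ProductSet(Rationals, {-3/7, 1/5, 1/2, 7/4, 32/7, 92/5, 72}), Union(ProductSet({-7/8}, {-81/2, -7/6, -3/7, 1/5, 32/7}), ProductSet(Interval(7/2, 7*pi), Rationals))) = Union(ProductSet({-7/8}, {-3/7, 1/5, 32/7}), ProductSet(Intersection(Interval(7/2, 7*pi), Rationals), {-3/7, 1/5, 1/2, 7/4, 32/7, 92/5, 72}))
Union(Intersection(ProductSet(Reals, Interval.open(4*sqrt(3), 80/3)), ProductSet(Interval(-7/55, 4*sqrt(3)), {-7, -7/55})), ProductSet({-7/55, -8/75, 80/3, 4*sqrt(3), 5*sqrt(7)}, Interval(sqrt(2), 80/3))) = ProductSet({-7/55, -8/75, 80/3, 4*sqrt(3), 5*sqrt(7)}, Interval(sqrt(2), 80/3))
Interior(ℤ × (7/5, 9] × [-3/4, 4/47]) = ∅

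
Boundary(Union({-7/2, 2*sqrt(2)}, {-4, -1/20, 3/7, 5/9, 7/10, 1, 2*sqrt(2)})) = {-4, -7/2, -1/20, 3/7, 5/9, 7/10, 1, 2*sqrt(2)}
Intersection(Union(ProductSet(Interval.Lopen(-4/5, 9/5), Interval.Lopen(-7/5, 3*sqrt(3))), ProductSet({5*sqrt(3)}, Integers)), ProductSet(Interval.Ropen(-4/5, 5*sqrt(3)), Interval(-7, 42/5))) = ProductSet(Interval.Lopen(-4/5, 9/5), Interval.Lopen(-7/5, 3*sqrt(3)))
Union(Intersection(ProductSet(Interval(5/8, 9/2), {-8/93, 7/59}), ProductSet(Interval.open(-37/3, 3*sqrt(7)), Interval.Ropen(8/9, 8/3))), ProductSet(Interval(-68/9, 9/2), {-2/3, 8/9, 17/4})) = ProductSet(Interval(-68/9, 9/2), {-2/3, 8/9, 17/4})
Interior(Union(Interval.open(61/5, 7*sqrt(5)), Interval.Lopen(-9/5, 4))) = Union(Interval.open(-9/5, 4), Interval.open(61/5, 7*sqrt(5)))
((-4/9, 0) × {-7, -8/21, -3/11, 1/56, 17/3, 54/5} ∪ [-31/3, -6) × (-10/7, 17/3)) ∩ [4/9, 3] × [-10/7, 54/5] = ∅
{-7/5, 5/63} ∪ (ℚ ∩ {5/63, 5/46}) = {-7/5, 5/63, 5/46}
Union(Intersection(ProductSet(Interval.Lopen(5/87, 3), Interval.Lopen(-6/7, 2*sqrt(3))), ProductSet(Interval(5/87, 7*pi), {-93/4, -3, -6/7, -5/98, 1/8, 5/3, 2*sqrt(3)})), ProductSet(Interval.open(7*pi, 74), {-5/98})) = Union(ProductSet(Interval.Lopen(5/87, 3), {-5/98, 1/8, 5/3, 2*sqrt(3)}), ProductSet(Interval.open(7*pi, 74), {-5/98}))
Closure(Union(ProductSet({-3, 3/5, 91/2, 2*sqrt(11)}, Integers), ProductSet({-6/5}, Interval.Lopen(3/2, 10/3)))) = Union(ProductSet({-6/5}, Interval(3/2, 10/3)), ProductSet({-3, 3/5, 91/2, 2*sqrt(11)}, Integers))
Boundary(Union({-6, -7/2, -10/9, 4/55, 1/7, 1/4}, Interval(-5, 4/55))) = {-6, -5, 4/55, 1/7, 1/4}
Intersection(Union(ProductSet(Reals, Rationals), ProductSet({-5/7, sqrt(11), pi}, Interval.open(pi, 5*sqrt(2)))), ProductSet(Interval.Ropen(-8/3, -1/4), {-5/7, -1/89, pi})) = ProductSet(Interval.Ropen(-8/3, -1/4), {-5/7, -1/89})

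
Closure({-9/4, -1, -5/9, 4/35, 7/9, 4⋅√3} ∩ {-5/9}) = {-5/9}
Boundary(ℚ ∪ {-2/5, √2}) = ℝ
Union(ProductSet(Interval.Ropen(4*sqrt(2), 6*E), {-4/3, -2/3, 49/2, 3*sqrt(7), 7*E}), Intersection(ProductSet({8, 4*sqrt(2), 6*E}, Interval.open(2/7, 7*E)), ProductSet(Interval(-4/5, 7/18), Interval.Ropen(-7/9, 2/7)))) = ProductSet(Interval.Ropen(4*sqrt(2), 6*E), {-4/3, -2/3, 49/2, 3*sqrt(7), 7*E})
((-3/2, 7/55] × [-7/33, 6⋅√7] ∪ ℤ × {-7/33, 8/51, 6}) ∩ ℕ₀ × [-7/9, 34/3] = (ℕ₀ × {-7/33, 8/51, 6}) ∪ ({0} × [-7/33, 34/3])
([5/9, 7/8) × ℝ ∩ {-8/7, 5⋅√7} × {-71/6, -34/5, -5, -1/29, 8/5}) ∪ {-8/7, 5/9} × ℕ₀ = {-8/7, 5/9} × ℕ₀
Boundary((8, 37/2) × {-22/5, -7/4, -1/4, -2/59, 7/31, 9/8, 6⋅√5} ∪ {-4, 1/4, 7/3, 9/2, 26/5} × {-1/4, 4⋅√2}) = ({-4, 1/4, 7/3, 9/2, 26/5} × {-1/4, 4⋅√2}) ∪ ([8, 37/2] × {-22/5, -7/4, -1/4, -2/59, 7/31, 9/8, 6⋅√5})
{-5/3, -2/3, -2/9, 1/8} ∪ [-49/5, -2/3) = [-49/5, -2/3] ∪ {-2/9, 1/8}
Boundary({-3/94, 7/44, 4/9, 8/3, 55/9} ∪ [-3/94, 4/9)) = {-3/94, 4/9, 8/3, 55/9}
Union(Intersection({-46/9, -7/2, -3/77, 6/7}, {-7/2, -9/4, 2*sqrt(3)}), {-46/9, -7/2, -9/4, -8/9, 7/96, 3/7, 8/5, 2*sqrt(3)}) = {-46/9, -7/2, -9/4, -8/9, 7/96, 3/7, 8/5, 2*sqrt(3)}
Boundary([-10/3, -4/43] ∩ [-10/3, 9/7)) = {-10/3, -4/43}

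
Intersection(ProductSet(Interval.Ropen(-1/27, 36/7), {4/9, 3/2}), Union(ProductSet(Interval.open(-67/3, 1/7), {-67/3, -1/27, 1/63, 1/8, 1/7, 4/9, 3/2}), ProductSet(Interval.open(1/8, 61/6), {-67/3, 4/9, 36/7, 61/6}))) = Union(ProductSet(Interval.Ropen(-1/27, 1/7), {4/9, 3/2}), ProductSet(Interval.open(1/8, 36/7), {4/9}))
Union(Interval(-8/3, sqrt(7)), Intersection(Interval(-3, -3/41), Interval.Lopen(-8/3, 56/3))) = Interval(-8/3, sqrt(7))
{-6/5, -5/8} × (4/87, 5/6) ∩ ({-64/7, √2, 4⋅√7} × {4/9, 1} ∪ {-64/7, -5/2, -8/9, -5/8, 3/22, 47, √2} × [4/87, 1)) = {-5/8} × (4/87, 5/6)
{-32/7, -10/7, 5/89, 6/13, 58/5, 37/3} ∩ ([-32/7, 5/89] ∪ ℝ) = {-32/7, -10/7, 5/89, 6/13, 58/5, 37/3}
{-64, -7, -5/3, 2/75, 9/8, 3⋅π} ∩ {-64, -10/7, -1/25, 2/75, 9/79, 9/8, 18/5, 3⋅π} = {-64, 2/75, 9/8, 3⋅π}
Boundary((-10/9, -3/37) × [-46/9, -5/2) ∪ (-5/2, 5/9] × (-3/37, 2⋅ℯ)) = ({-10/9, -3/37} × [-46/9, -5/2]) ∪ ([-10/9, -3/37] × {-46/9, -5/2}) ∪ ({-5/2, 5/9} × [-3/37, 2⋅ℯ]) ∪ ([-5/2, 5/9] × {-3/37, 2⋅ℯ})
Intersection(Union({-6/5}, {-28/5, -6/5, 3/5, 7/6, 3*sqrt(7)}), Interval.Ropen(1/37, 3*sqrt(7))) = {3/5, 7/6}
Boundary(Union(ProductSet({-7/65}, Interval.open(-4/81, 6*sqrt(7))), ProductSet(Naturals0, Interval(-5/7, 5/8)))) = Union(ProductSet({-7/65}, Interval(-4/81, 6*sqrt(7))), ProductSet(Naturals0, Interval(-5/7, 5/8)))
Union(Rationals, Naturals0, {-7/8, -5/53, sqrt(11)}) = Union({sqrt(11)}, Rationals)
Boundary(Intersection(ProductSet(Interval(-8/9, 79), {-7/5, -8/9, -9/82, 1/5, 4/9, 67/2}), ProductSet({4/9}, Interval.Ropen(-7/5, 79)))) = ProductSet({4/9}, {-7/5, -8/9, -9/82, 1/5, 4/9, 67/2})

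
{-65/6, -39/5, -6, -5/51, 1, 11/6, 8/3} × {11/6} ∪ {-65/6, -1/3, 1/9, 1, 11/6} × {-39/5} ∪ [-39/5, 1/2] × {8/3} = ([-39/5, 1/2] × {8/3}) ∪ ({-65/6, -1/3, 1/9, 1, 11/6} × {-39/5}) ∪ ({-65/6, -39/5, -6, -5/51, 1, 11/6, 8/3} × {11/6})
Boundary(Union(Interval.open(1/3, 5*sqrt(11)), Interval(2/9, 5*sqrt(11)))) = {2/9, 5*sqrt(11)}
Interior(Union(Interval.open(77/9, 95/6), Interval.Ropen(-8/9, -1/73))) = Union(Interval.open(-8/9, -1/73), Interval.open(77/9, 95/6))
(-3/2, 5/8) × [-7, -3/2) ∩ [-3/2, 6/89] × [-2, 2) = (-3/2, 6/89] × [-2, -3/2)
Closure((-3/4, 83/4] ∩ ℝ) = [-3/4, 83/4]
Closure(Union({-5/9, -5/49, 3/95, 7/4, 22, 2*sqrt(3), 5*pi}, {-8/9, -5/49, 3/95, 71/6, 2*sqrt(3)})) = {-8/9, -5/9, -5/49, 3/95, 7/4, 71/6, 22, 2*sqrt(3), 5*pi}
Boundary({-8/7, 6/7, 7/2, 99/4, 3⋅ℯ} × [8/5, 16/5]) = {-8/7, 6/7, 7/2, 99/4, 3⋅ℯ} × [8/5, 16/5]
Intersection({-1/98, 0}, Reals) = {-1/98, 0}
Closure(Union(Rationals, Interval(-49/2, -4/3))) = Union(Interval(-oo, oo), Rationals)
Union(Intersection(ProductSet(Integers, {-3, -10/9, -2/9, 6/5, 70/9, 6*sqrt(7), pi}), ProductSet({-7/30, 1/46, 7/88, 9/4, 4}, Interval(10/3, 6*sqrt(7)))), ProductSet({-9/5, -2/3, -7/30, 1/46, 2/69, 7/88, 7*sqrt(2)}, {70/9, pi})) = Union(ProductSet({4}, {70/9, 6*sqrt(7)}), ProductSet({-9/5, -2/3, -7/30, 1/46, 2/69, 7/88, 7*sqrt(2)}, {70/9, pi}))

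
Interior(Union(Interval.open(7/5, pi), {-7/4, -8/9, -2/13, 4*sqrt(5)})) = Interval.open(7/5, pi)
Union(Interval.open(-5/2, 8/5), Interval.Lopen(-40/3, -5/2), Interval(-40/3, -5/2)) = Interval.Ropen(-40/3, 8/5)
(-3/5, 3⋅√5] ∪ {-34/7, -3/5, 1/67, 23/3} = {-34/7, 23/3} ∪ [-3/5, 3⋅√5]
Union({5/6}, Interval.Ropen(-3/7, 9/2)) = Interval.Ropen(-3/7, 9/2)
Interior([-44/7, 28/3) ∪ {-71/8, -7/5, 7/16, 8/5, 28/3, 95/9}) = (-44/7, 28/3)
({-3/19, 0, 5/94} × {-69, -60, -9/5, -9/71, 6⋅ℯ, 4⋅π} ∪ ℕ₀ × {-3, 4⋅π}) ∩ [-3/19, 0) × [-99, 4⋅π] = {-3/19} × {-69, -60, -9/5, -9/71, 4⋅π}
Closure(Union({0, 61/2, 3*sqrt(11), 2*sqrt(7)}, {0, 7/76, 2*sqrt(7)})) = {0, 7/76, 61/2, 3*sqrt(11), 2*sqrt(7)}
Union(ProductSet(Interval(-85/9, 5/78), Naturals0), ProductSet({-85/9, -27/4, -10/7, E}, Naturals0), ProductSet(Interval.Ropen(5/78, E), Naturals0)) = ProductSet(Interval(-85/9, E), Naturals0)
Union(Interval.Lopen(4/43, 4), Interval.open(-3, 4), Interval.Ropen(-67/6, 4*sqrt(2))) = Interval.Ropen(-67/6, 4*sqrt(2))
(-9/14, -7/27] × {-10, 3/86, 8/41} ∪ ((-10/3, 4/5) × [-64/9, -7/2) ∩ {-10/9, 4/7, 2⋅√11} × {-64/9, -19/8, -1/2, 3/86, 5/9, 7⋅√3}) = ({-10/9, 4/7} × {-64/9}) ∪ ((-9/14, -7/27] × {-10, 3/86, 8/41})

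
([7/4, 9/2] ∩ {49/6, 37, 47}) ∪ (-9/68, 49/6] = (-9/68, 49/6]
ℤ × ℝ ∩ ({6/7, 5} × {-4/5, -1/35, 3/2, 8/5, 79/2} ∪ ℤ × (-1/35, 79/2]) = (ℤ × (-1/35, 79/2]) ∪ ({5} × {-4/5, -1/35, 3/2, 8/5, 79/2})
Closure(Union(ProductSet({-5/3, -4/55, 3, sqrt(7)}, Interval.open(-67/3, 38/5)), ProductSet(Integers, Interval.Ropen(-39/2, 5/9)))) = Union(ProductSet({-5/3, -4/55, 3, sqrt(7)}, Interval(-67/3, 38/5)), ProductSet(Integers, Interval(-39/2, 5/9)))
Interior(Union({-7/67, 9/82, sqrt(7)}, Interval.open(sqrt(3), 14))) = Interval.open(sqrt(3), 14)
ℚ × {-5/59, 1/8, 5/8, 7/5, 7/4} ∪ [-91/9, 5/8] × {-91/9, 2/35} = (ℚ × {-5/59, 1/8, 5/8, 7/5, 7/4}) ∪ ([-91/9, 5/8] × {-91/9, 2/35})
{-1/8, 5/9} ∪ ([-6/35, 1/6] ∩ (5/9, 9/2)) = {-1/8, 5/9}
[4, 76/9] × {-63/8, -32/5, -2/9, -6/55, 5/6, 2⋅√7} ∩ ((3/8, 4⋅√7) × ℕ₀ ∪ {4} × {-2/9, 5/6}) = {4} × {-2/9, 5/6}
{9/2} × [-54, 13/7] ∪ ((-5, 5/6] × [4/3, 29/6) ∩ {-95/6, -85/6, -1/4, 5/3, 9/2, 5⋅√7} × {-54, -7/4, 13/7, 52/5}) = ({-1/4} × {13/7}) ∪ ({9/2} × [-54, 13/7])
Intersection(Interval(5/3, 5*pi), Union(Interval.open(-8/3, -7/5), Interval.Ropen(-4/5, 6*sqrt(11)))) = Interval(5/3, 5*pi)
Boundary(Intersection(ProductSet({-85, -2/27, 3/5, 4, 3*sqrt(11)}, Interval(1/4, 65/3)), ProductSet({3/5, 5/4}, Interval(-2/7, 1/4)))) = ProductSet({3/5}, {1/4})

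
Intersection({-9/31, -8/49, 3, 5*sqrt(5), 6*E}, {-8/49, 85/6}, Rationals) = {-8/49}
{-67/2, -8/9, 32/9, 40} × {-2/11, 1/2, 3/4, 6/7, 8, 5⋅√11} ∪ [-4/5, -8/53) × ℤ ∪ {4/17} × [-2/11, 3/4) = ([-4/5, -8/53) × ℤ) ∪ ({4/17} × [-2/11, 3/4)) ∪ ({-67/2, -8/9, 32/9, 40} × {-2/11, 1/2, 3/4, 6/7, 8, 5⋅√11})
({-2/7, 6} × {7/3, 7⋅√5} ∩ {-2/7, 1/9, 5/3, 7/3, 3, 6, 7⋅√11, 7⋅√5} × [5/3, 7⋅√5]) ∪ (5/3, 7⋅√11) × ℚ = ({-2/7, 6} × {7/3, 7⋅√5}) ∪ ((5/3, 7⋅√11) × ℚ)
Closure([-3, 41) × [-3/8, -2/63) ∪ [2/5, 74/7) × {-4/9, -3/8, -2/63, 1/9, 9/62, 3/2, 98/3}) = ({-3, 41} × [-3/8, -2/63]) ∪ ([-3, 41] × {-3/8, -2/63}) ∪ ([-3, 41) × [-3/8, -2/63)) ∪ ([2/5, 74/7] × {-4/9, -3/8, -2/63, 1/9, 9/62, 3/2, 98/3})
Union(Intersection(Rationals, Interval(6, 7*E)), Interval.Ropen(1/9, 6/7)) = Union(Intersection(Interval(6, 7*E), Rationals), Interval.Ropen(1/9, 6/7))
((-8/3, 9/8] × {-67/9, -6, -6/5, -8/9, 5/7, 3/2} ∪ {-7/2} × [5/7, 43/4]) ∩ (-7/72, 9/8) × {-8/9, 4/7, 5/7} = (-7/72, 9/8) × {-8/9, 5/7}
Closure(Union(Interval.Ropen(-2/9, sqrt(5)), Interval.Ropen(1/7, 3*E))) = Interval(-2/9, 3*E)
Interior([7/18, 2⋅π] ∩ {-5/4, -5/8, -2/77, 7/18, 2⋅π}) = ∅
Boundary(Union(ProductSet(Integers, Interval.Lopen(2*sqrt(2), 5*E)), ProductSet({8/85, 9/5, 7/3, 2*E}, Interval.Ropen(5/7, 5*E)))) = Union(ProductSet({8/85, 9/5, 7/3, 2*E}, Interval(5/7, 5*E)), ProductSet(Integers, Interval(2*sqrt(2), 5*E)))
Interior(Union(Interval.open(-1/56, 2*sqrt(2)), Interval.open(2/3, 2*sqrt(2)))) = Interval.open(-1/56, 2*sqrt(2))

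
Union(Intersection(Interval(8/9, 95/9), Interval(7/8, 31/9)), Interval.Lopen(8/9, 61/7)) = Interval(8/9, 61/7)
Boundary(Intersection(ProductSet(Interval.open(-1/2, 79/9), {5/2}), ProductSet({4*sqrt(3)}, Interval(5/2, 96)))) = ProductSet({4*sqrt(3)}, {5/2})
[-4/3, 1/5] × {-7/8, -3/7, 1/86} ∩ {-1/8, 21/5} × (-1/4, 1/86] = {-1/8} × {1/86}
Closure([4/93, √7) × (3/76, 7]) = ({4/93, √7} × [3/76, 7]) ∪ ([4/93, √7] × {3/76, 7}) ∪ ([4/93, √7) × (3/76, 7])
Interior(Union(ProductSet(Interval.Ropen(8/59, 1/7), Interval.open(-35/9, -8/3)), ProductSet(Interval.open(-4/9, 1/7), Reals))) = ProductSet(Interval.open(-4/9, 1/7), Reals)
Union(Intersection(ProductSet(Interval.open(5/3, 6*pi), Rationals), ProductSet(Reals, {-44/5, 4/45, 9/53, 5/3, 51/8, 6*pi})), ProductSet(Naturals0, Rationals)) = Union(ProductSet(Interval.open(5/3, 6*pi), {-44/5, 4/45, 9/53, 5/3, 51/8}), ProductSet(Naturals0, Rationals))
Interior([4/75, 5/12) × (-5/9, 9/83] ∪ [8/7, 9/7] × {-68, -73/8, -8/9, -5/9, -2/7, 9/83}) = (4/75, 5/12) × (-5/9, 9/83)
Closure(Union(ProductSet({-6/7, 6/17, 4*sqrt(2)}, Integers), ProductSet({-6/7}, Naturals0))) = ProductSet({-6/7, 6/17, 4*sqrt(2)}, Integers)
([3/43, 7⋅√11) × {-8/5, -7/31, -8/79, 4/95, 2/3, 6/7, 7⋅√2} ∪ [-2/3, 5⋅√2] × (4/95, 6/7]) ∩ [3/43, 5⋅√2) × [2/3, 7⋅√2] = [3/43, 5⋅√2) × ([2/3, 6/7] ∪ {7⋅√2})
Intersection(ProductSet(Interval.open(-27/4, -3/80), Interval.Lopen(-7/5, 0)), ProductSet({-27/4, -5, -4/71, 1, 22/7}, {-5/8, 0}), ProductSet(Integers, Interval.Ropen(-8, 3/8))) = ProductSet({-5}, {-5/8, 0})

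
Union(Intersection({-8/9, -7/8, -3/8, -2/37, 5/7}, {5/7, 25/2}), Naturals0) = Union({5/7}, Naturals0)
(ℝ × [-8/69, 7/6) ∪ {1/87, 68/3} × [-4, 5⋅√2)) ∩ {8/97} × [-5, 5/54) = {8/97} × [-8/69, 5/54)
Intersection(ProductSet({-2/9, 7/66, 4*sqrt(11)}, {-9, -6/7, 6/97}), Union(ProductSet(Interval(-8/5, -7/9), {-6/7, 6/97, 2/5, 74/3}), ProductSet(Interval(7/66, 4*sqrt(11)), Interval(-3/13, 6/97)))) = ProductSet({7/66, 4*sqrt(11)}, {6/97})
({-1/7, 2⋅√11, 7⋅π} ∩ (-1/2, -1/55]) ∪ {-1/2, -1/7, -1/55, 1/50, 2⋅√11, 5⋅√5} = {-1/2, -1/7, -1/55, 1/50, 2⋅√11, 5⋅√5}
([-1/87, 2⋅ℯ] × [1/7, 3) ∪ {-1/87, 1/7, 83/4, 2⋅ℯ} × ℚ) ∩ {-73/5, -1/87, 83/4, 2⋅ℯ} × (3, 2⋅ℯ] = {-1/87, 83/4, 2⋅ℯ} × (ℚ ∩ (3, 2⋅ℯ])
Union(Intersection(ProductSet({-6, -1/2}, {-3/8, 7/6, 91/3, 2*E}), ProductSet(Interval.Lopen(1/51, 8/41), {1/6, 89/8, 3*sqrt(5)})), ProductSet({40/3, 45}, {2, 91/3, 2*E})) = ProductSet({40/3, 45}, {2, 91/3, 2*E})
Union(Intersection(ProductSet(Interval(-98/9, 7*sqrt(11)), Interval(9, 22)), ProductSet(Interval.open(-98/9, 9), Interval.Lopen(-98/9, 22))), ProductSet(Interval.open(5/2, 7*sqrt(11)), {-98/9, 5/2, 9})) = Union(ProductSet(Interval.open(-98/9, 9), Interval(9, 22)), ProductSet(Interval.open(5/2, 7*sqrt(11)), {-98/9, 5/2, 9}))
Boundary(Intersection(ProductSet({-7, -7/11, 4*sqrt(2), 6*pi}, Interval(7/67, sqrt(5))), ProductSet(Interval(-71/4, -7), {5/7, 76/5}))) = ProductSet({-7}, {5/7})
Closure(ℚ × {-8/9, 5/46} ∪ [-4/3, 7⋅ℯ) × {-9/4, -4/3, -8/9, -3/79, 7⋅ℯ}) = (ℝ × {-8/9, 5/46}) ∪ ([-4/3, 7⋅ℯ] × {-9/4, -4/3, -8/9, -3/79, 7⋅ℯ})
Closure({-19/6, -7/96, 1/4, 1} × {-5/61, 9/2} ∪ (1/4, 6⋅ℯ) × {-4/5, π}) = ({-19/6, -7/96, 1/4, 1} × {-5/61, 9/2}) ∪ ([1/4, 6⋅ℯ] × {-4/5, π})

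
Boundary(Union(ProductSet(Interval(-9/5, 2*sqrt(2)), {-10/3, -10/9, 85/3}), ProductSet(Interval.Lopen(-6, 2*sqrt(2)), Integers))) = Union(ProductSet(Interval(-6, 2*sqrt(2)), Integers), ProductSet(Interval(-9/5, 2*sqrt(2)), {-10/3, -10/9, 85/3}))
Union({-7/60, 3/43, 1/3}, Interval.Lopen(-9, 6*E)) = Interval.Lopen(-9, 6*E)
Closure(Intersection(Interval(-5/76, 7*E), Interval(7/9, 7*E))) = Interval(7/9, 7*E)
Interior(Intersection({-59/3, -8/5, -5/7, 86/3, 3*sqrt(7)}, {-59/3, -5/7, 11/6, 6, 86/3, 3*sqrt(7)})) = EmptySet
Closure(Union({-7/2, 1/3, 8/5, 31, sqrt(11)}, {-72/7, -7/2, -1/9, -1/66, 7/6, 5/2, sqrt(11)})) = {-72/7, -7/2, -1/9, -1/66, 1/3, 7/6, 8/5, 5/2, 31, sqrt(11)}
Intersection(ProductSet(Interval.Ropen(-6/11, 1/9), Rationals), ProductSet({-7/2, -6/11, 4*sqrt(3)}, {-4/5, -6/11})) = ProductSet({-6/11}, {-4/5, -6/11})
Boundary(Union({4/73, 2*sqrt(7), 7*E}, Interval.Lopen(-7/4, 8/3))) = {-7/4, 8/3, 2*sqrt(7), 7*E}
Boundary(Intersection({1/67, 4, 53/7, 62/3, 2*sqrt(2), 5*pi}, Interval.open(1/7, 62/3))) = {4, 53/7, 2*sqrt(2), 5*pi}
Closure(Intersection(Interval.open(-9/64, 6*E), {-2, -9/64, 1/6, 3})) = {1/6, 3}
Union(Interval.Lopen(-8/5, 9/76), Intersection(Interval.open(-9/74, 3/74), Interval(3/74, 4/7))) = Interval.Lopen(-8/5, 9/76)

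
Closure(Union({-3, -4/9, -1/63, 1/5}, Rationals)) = Reals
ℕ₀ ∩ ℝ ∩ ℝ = ℕ₀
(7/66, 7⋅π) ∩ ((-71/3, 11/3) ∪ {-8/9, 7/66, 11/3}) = (7/66, 11/3]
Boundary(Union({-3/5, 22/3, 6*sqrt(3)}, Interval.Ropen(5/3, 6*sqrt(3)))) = {-3/5, 5/3, 6*sqrt(3)}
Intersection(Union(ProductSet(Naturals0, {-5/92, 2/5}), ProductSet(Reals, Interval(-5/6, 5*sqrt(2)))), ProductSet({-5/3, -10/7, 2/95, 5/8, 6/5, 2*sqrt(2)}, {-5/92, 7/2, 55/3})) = ProductSet({-5/3, -10/7, 2/95, 5/8, 6/5, 2*sqrt(2)}, {-5/92, 7/2})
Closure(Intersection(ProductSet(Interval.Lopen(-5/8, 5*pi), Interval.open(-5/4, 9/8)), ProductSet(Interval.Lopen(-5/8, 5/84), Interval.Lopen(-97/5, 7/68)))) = Union(ProductSet({-5/8, 5/84}, Interval(-5/4, 7/68)), ProductSet(Interval(-5/8, 5/84), {-5/4, 7/68}), ProductSet(Interval.Lopen(-5/8, 5/84), Interval.Lopen(-5/4, 7/68)))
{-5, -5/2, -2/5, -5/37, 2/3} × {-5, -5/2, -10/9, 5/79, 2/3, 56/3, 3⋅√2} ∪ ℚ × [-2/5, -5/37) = (ℚ × [-2/5, -5/37)) ∪ ({-5, -5/2, -2/5, -5/37, 2/3} × {-5, -5/2, -10/9, 5/79, 2/3, 56/3, 3⋅√2})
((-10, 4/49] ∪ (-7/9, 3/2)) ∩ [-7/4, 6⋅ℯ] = [-7/4, 3/2)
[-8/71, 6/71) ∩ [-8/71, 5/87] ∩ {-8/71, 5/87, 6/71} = {-8/71, 5/87}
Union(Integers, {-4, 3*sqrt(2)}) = Union({3*sqrt(2)}, Integers)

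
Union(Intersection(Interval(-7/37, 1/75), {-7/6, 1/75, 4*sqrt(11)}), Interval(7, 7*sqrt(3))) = Union({1/75}, Interval(7, 7*sqrt(3)))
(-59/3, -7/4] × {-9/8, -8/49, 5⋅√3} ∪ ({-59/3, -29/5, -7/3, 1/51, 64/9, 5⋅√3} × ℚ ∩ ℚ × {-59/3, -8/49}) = ({-59/3, -29/5, -7/3, 1/51, 64/9} × {-59/3, -8/49}) ∪ ((-59/3, -7/4] × {-9/8, -8/49, 5⋅√3})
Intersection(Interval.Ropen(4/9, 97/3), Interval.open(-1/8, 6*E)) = Interval.Ropen(4/9, 6*E)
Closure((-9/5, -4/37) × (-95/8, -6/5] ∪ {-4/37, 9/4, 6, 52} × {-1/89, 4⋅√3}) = ({-9/5, -4/37} × [-95/8, -6/5]) ∪ ([-9/5, -4/37] × {-95/8, -6/5}) ∪ ((-9/5, -4/37) × (-95/8, -6/5]) ∪ ({-4/37, 9/4, 6, 52} × {-1/89, 4⋅√3})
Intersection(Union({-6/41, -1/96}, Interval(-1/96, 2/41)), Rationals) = Union({-6/41}, Intersection(Interval(-1/96, 2/41), Rationals))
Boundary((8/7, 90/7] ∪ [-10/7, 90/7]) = {-10/7, 90/7}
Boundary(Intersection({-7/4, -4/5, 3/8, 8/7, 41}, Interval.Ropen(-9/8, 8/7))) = {-4/5, 3/8}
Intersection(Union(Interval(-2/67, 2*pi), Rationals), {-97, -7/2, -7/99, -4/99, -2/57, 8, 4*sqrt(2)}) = {-97, -7/2, -7/99, -4/99, -2/57, 8, 4*sqrt(2)}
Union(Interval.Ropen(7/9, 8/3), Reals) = Interval(-oo, oo)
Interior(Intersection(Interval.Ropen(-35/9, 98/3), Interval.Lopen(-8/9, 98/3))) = Interval.open(-8/9, 98/3)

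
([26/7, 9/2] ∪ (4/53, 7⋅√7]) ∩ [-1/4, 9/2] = (4/53, 9/2]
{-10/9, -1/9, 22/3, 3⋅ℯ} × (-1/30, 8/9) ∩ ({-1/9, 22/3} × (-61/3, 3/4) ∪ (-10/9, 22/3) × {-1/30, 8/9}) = {-1/9, 22/3} × (-1/30, 3/4)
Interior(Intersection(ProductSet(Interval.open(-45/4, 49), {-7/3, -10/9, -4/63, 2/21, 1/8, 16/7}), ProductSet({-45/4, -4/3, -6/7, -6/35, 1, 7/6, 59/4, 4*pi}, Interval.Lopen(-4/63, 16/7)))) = EmptySet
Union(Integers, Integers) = Integers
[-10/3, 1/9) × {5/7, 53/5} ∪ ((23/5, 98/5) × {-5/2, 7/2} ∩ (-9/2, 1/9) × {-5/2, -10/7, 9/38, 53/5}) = [-10/3, 1/9) × {5/7, 53/5}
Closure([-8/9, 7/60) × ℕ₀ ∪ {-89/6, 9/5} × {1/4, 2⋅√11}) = ([-8/9, 7/60] × ℕ₀) ∪ ({-89/6, 9/5} × {1/4, 2⋅√11})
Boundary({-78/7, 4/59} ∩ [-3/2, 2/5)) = {4/59}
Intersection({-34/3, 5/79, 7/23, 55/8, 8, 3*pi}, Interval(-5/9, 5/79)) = {5/79}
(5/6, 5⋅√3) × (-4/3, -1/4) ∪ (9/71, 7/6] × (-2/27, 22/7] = ((9/71, 7/6] × (-2/27, 22/7]) ∪ ((5/6, 5⋅√3) × (-4/3, -1/4))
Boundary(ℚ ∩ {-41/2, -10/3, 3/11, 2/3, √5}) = {-41/2, -10/3, 3/11, 2/3}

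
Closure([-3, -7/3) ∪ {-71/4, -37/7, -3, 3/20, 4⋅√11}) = {-71/4, -37/7, 3/20, 4⋅√11} ∪ [-3, -7/3]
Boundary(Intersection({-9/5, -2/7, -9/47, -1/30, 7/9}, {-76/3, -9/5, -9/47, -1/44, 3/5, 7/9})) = {-9/5, -9/47, 7/9}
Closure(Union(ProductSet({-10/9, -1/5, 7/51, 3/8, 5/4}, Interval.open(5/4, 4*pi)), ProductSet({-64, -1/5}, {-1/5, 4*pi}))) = Union(ProductSet({-64, -1/5}, {-1/5, 4*pi}), ProductSet({-10/9, -1/5, 7/51, 3/8, 5/4}, Interval(5/4, 4*pi)))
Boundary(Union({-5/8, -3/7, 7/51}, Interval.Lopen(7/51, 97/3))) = {-5/8, -3/7, 7/51, 97/3}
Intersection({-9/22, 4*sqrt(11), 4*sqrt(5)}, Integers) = EmptySet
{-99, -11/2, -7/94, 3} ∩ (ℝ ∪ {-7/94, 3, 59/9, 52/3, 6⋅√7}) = {-99, -11/2, -7/94, 3}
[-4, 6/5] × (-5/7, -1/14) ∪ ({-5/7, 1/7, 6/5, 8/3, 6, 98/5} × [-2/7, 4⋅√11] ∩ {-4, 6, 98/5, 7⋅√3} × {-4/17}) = ({6, 98/5} × {-4/17}) ∪ ([-4, 6/5] × (-5/7, -1/14))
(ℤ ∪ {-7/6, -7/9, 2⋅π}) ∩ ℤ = ℤ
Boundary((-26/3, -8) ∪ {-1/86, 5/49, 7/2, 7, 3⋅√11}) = {-26/3, -8, -1/86, 5/49, 7/2, 7, 3⋅√11}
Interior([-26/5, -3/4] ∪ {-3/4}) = (-26/5, -3/4)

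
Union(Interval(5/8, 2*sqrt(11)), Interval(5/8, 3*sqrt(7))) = Interval(5/8, 3*sqrt(7))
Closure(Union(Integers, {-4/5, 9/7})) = Union({-4/5, 9/7}, Integers)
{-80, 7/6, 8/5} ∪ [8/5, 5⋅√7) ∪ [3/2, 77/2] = {-80, 7/6} ∪ [3/2, 77/2]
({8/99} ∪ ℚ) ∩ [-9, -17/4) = ℚ ∩ [-9, -17/4)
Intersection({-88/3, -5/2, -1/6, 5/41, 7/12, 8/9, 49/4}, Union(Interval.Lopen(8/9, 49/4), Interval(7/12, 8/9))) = {7/12, 8/9, 49/4}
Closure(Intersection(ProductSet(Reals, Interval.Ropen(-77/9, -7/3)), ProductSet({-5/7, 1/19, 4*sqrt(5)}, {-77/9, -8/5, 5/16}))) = ProductSet({-5/7, 1/19, 4*sqrt(5)}, {-77/9})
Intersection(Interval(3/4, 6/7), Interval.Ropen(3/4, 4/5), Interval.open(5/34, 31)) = Interval.Ropen(3/4, 4/5)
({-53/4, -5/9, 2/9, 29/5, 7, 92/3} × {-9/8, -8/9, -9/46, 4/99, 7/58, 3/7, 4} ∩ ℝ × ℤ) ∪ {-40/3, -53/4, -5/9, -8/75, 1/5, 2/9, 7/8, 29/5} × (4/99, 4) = ({-53/4, -5/9, 2/9, 29/5, 7, 92/3} × {4}) ∪ ({-40/3, -53/4, -5/9, -8/75, 1/5, 2/9, 7/8, 29/5} × (4/99, 4))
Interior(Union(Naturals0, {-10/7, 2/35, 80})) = EmptySet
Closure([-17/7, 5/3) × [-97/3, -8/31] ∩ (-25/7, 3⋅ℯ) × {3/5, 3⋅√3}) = ∅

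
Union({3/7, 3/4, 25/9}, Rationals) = Rationals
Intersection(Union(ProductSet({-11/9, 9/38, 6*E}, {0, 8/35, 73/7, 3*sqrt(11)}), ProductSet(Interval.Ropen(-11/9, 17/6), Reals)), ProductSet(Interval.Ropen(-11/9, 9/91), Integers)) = ProductSet(Interval.Ropen(-11/9, 9/91), Integers)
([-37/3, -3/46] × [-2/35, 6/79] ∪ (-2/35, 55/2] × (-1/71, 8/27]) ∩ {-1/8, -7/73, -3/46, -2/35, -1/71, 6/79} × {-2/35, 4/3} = {-1/8, -7/73, -3/46} × {-2/35}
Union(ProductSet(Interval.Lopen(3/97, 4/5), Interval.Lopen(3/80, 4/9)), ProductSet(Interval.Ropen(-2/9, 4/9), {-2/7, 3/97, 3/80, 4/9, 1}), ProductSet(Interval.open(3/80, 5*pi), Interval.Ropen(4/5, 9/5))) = Union(ProductSet(Interval.Ropen(-2/9, 4/9), {-2/7, 3/97, 3/80, 4/9, 1}), ProductSet(Interval.Lopen(3/97, 4/5), Interval.Lopen(3/80, 4/9)), ProductSet(Interval.open(3/80, 5*pi), Interval.Ropen(4/5, 9/5)))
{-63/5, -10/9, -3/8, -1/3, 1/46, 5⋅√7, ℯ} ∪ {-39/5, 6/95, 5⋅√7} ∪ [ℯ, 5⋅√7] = {-63/5, -39/5, -10/9, -3/8, -1/3, 1/46, 6/95} ∪ [ℯ, 5⋅√7]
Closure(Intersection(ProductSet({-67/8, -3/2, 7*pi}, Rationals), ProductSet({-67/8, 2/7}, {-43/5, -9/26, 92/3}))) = ProductSet({-67/8}, {-43/5, -9/26, 92/3})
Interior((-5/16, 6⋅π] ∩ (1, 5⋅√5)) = (1, 5⋅√5)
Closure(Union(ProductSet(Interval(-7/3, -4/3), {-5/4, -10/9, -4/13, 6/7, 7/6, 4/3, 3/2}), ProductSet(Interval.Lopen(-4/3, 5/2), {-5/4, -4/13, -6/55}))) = Union(ProductSet(Interval(-7/3, -4/3), {-5/4, -10/9, -4/13, 6/7, 7/6, 4/3, 3/2}), ProductSet(Interval(-4/3, 5/2), {-5/4, -4/13, -6/55}))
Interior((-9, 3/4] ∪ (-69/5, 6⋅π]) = (-69/5, 6⋅π)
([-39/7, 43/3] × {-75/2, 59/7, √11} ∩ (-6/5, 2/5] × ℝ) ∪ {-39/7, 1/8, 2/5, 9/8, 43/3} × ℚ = ({-39/7, 1/8, 2/5, 9/8, 43/3} × ℚ) ∪ ((-6/5, 2/5] × {-75/2, 59/7, √11})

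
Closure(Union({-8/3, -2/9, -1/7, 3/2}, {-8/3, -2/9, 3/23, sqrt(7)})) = {-8/3, -2/9, -1/7, 3/23, 3/2, sqrt(7)}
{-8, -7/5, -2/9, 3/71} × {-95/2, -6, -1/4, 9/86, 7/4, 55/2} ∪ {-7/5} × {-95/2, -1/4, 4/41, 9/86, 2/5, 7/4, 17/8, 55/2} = ({-7/5} × {-95/2, -1/4, 4/41, 9/86, 2/5, 7/4, 17/8, 55/2}) ∪ ({-8, -7/5, -2/9, 3/71} × {-95/2, -6, -1/4, 9/86, 7/4, 55/2})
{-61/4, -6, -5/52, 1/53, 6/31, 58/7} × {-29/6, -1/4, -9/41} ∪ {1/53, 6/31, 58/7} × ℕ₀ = ({1/53, 6/31, 58/7} × ℕ₀) ∪ ({-61/4, -6, -5/52, 1/53, 6/31, 58/7} × {-29/6, -1/4, -9/41})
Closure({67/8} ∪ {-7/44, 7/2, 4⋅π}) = {-7/44, 7/2, 67/8, 4⋅π}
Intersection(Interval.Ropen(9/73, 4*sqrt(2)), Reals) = Interval.Ropen(9/73, 4*sqrt(2))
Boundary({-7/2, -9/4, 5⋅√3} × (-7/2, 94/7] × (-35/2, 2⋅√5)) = {-7/2, -9/4, 5⋅√3} × [-7/2, 94/7] × [-35/2, 2⋅√5]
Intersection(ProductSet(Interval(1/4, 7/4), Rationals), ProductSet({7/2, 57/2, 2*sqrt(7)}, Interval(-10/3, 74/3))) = EmptySet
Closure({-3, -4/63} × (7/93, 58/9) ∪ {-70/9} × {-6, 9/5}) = ({-70/9} × {-6, 9/5}) ∪ ({-3, -4/63} × [7/93, 58/9])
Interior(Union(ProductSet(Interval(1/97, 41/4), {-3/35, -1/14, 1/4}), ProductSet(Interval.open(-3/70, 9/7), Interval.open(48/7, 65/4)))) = ProductSet(Interval.open(-3/70, 9/7), Interval.open(48/7, 65/4))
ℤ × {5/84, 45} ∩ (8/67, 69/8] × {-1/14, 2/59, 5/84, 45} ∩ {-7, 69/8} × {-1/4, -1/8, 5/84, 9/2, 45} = ∅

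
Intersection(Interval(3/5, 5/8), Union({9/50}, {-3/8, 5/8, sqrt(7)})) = {5/8}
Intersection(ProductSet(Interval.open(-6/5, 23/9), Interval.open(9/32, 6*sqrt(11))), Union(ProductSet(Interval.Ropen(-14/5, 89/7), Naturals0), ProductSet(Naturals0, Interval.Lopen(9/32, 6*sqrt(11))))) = Union(ProductSet(Interval.open(-6/5, 23/9), Range(1, 20, 1)), ProductSet(Range(0, 3, 1), Interval.open(9/32, 6*sqrt(11))))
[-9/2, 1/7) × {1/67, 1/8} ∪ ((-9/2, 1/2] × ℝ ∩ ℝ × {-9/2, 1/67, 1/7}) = ([-9/2, 1/7) × {1/67, 1/8}) ∪ ((-9/2, 1/2] × {-9/2, 1/67, 1/7})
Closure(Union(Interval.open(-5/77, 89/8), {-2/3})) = Union({-2/3}, Interval(-5/77, 89/8))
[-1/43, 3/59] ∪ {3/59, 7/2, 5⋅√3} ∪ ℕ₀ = [-1/43, 3/59] ∪ ℕ₀ ∪ {7/2, 5⋅√3}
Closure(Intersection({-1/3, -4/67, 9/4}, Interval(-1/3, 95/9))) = {-1/3, -4/67, 9/4}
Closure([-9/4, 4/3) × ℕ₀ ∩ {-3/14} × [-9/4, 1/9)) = {-3/14} × {0}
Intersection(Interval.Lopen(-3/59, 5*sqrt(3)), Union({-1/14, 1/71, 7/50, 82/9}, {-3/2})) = {1/71, 7/50}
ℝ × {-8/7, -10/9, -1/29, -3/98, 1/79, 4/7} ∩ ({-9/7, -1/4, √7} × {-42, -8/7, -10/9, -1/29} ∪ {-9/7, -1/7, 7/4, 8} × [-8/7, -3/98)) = {-9/7, -1/4, -1/7, 7/4, 8, √7} × {-8/7, -10/9, -1/29}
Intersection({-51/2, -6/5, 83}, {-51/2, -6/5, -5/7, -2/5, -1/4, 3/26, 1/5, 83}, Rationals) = {-51/2, -6/5, 83}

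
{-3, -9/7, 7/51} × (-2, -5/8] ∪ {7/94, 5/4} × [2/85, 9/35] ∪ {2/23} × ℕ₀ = ({2/23} × ℕ₀) ∪ ({7/94, 5/4} × [2/85, 9/35]) ∪ ({-3, -9/7, 7/51} × (-2, -5/8])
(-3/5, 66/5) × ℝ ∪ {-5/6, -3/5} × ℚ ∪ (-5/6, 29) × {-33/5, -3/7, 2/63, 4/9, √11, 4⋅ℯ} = ({-5/6, -3/5} × ℚ) ∪ ((-3/5, 66/5) × ℝ) ∪ ((-5/6, 29) × {-33/5, -3/7, 2/63, 4/9, √11, 4⋅ℯ})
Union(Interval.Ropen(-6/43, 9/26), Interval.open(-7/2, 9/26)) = Interval.open(-7/2, 9/26)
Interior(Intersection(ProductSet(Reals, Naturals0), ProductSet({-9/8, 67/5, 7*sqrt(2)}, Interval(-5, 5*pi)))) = EmptySet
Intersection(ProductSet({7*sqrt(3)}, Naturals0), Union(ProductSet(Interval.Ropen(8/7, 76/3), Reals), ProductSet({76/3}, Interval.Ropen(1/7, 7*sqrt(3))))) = ProductSet({7*sqrt(3)}, Naturals0)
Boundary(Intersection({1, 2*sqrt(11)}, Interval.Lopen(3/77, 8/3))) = {1}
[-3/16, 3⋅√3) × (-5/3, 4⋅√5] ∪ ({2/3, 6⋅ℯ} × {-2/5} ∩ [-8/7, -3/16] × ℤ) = [-3/16, 3⋅√3) × (-5/3, 4⋅√5]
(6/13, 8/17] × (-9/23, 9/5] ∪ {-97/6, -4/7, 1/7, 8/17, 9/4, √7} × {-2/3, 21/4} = ((6/13, 8/17] × (-9/23, 9/5]) ∪ ({-97/6, -4/7, 1/7, 8/17, 9/4, √7} × {-2/3, 21/4})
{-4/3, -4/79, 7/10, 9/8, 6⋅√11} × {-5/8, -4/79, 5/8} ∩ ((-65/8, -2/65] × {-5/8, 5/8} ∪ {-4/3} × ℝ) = ({-4/3} × {-5/8, -4/79, 5/8}) ∪ ({-4/3, -4/79} × {-5/8, 5/8})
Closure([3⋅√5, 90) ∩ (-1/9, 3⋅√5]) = {3⋅√5}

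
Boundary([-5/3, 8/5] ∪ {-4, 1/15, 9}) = {-4, -5/3, 8/5, 9}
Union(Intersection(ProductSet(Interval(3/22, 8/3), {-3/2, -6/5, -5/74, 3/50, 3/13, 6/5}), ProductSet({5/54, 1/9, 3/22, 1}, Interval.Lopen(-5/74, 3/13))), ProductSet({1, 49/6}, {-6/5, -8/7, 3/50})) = Union(ProductSet({3/22, 1}, {3/50, 3/13}), ProductSet({1, 49/6}, {-6/5, -8/7, 3/50}))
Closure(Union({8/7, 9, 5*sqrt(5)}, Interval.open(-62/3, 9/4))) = Union({9, 5*sqrt(5)}, Interval(-62/3, 9/4))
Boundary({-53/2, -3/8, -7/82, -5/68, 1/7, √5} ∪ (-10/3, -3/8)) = {-53/2, -10/3, -3/8, -7/82, -5/68, 1/7, √5}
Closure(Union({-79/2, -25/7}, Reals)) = Reals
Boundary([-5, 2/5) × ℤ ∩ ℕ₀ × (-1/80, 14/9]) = {0} × {0, 1}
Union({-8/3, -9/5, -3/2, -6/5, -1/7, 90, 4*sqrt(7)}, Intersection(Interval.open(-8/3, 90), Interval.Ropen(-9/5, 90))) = Union({-8/3}, Interval(-9/5, 90))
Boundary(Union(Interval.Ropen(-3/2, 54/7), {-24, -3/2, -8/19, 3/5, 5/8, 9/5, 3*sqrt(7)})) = {-24, -3/2, 54/7, 3*sqrt(7)}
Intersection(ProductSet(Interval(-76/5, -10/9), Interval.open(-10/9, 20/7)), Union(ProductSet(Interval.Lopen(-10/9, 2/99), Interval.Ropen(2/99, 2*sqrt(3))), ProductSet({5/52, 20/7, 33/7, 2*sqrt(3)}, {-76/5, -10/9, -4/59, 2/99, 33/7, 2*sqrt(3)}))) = EmptySet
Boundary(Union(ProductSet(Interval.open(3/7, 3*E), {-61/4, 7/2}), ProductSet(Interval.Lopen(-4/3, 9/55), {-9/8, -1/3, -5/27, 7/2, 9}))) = Union(ProductSet(Interval(-4/3, 9/55), {-9/8, -1/3, -5/27, 7/2, 9}), ProductSet(Interval(3/7, 3*E), {-61/4, 7/2}))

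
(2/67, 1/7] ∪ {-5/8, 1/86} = {-5/8, 1/86} ∪ (2/67, 1/7]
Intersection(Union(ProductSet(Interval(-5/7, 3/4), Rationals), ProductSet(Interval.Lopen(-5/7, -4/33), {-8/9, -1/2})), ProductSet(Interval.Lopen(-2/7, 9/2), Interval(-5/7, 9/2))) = ProductSet(Interval.Lopen(-2/7, 3/4), Intersection(Interval(-5/7, 9/2), Rationals))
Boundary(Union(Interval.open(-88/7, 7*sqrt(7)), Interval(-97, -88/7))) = {-97, 7*sqrt(7)}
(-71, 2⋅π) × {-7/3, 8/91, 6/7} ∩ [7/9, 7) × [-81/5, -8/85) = [7/9, 2⋅π) × {-7/3}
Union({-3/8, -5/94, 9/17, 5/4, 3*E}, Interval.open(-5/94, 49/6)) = Union({-3/8}, Interval.Ropen(-5/94, 49/6))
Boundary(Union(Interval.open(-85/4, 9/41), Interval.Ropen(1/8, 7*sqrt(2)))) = {-85/4, 7*sqrt(2)}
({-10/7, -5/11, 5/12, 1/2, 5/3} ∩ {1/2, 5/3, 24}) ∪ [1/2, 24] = [1/2, 24]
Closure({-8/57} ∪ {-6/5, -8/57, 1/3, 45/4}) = {-6/5, -8/57, 1/3, 45/4}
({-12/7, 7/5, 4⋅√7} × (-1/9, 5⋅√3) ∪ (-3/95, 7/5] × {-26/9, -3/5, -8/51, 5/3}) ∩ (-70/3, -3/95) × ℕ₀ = {-12/7} × {0, 1, …, 8}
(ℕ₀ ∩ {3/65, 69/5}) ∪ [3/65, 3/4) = [3/65, 3/4)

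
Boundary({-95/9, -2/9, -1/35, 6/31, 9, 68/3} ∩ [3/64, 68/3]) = {6/31, 9, 68/3}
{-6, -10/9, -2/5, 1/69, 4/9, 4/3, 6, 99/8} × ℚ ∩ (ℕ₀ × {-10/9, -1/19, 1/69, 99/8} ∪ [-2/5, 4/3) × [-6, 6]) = ({6} × {-10/9, -1/19, 1/69, 99/8}) ∪ ({-2/5, 1/69, 4/9} × (ℚ ∩ [-6, 6]))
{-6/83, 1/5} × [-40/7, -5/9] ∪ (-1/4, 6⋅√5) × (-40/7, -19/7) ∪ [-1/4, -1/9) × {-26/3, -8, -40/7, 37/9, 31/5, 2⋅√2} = ({-6/83, 1/5} × [-40/7, -5/9]) ∪ ((-1/4, 6⋅√5) × (-40/7, -19/7)) ∪ ([-1/4, -1/9) × {-26/3, -8, -40/7, 37/9, 31/5, 2⋅√2})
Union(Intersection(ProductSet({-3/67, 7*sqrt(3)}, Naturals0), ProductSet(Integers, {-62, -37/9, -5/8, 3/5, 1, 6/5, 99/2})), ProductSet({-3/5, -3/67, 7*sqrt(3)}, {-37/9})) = ProductSet({-3/5, -3/67, 7*sqrt(3)}, {-37/9})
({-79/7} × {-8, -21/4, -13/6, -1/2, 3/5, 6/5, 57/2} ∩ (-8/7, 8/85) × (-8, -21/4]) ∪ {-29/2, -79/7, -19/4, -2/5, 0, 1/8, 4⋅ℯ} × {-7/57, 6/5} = {-29/2, -79/7, -19/4, -2/5, 0, 1/8, 4⋅ℯ} × {-7/57, 6/5}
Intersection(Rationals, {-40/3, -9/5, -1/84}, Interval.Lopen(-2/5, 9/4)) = {-1/84}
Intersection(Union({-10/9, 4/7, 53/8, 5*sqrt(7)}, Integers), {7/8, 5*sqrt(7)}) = {5*sqrt(7)}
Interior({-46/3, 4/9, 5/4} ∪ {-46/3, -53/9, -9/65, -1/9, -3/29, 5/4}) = ∅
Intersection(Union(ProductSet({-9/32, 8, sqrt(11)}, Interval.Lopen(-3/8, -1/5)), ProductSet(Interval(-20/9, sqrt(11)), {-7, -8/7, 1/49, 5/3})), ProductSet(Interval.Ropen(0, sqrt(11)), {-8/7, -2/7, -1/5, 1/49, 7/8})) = ProductSet(Interval.Ropen(0, sqrt(11)), {-8/7, 1/49})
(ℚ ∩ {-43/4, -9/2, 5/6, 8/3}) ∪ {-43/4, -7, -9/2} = {-43/4, -7, -9/2, 5/6, 8/3}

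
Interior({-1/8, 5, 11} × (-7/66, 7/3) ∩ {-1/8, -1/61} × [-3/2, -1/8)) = ∅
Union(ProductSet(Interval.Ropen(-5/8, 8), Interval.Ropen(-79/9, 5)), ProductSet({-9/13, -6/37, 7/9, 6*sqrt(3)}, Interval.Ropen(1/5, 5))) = Union(ProductSet({-9/13, -6/37, 7/9, 6*sqrt(3)}, Interval.Ropen(1/5, 5)), ProductSet(Interval.Ropen(-5/8, 8), Interval.Ropen(-79/9, 5)))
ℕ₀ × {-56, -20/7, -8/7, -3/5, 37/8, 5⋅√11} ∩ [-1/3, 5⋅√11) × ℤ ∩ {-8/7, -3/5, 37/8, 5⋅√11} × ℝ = ∅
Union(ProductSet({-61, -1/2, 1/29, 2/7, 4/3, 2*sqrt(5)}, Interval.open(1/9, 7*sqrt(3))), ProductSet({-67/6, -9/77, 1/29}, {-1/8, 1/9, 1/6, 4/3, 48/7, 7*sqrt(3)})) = Union(ProductSet({-67/6, -9/77, 1/29}, {-1/8, 1/9, 1/6, 4/3, 48/7, 7*sqrt(3)}), ProductSet({-61, -1/2, 1/29, 2/7, 4/3, 2*sqrt(5)}, Interval.open(1/9, 7*sqrt(3))))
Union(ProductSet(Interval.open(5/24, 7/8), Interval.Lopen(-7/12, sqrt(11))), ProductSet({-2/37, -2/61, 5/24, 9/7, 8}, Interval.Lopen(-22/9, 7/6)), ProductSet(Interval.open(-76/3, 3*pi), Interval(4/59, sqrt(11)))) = Union(ProductSet({-2/37, -2/61, 5/24, 9/7, 8}, Interval.Lopen(-22/9, 7/6)), ProductSet(Interval.open(-76/3, 3*pi), Interval(4/59, sqrt(11))), ProductSet(Interval.open(5/24, 7/8), Interval.Lopen(-7/12, sqrt(11))))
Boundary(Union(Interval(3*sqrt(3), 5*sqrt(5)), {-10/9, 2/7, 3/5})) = {-10/9, 2/7, 3/5, 3*sqrt(3), 5*sqrt(5)}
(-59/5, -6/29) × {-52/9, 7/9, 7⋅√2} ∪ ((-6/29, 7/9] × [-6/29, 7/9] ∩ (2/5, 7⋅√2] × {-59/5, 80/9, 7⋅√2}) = (-59/5, -6/29) × {-52/9, 7/9, 7⋅√2}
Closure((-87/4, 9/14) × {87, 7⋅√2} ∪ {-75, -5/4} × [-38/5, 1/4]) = ({-75, -5/4} × [-38/5, 1/4]) ∪ ([-87/4, 9/14] × {87, 7⋅√2})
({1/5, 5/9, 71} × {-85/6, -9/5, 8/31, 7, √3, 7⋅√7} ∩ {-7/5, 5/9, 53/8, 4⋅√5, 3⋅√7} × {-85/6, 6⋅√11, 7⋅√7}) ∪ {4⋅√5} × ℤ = ({4⋅√5} × ℤ) ∪ ({5/9} × {-85/6, 7⋅√7})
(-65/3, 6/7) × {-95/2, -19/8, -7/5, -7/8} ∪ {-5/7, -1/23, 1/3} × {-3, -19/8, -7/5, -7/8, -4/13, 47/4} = ((-65/3, 6/7) × {-95/2, -19/8, -7/5, -7/8}) ∪ ({-5/7, -1/23, 1/3} × {-3, -19/8, -7/5, -7/8, -4/13, 47/4})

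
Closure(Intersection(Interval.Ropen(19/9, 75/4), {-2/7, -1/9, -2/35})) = EmptySet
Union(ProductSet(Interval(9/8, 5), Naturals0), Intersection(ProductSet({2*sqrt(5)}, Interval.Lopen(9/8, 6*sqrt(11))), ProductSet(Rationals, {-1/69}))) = ProductSet(Interval(9/8, 5), Naturals0)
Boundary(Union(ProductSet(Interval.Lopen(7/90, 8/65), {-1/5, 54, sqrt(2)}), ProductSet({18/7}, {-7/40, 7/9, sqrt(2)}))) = Union(ProductSet({18/7}, {-7/40, 7/9, sqrt(2)}), ProductSet(Interval(7/90, 8/65), {-1/5, 54, sqrt(2)}))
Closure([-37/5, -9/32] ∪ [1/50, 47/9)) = [-37/5, -9/32] ∪ [1/50, 47/9]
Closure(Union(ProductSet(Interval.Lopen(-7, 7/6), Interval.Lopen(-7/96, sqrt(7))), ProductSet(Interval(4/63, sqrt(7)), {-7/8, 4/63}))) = Union(ProductSet({-7, 7/6}, Interval(-7/96, sqrt(7))), ProductSet(Interval(-7, 7/6), {-7/96, sqrt(7)}), ProductSet(Interval.Lopen(-7, 7/6), Interval.Lopen(-7/96, sqrt(7))), ProductSet(Interval(4/63, sqrt(7)), {-7/8, 4/63}))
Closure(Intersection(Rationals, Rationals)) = Reals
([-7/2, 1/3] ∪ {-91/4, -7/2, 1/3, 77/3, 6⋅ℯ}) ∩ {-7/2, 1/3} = {-7/2, 1/3}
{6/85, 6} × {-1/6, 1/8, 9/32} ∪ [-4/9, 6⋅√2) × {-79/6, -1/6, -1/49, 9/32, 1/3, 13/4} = ({6/85, 6} × {-1/6, 1/8, 9/32}) ∪ ([-4/9, 6⋅√2) × {-79/6, -1/6, -1/49, 9/32, 1/3, 13/4})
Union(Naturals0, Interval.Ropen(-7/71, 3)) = Union(Interval(-7/71, 3), Naturals0)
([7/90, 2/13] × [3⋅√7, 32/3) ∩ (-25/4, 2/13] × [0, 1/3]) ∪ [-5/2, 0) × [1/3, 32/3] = [-5/2, 0) × [1/3, 32/3]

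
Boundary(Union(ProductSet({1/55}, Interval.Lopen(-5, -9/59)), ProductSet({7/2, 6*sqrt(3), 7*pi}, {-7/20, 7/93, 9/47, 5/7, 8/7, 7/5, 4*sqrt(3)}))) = Union(ProductSet({1/55}, Interval(-5, -9/59)), ProductSet({7/2, 6*sqrt(3), 7*pi}, {-7/20, 7/93, 9/47, 5/7, 8/7, 7/5, 4*sqrt(3)}))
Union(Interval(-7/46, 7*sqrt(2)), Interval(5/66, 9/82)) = Interval(-7/46, 7*sqrt(2))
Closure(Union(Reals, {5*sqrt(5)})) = Reals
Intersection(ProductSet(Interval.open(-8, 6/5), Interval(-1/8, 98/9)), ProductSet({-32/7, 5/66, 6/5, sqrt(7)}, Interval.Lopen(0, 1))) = ProductSet({-32/7, 5/66}, Interval.Lopen(0, 1))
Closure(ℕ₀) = ℕ₀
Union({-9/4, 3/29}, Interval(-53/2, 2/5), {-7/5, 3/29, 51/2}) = Union({51/2}, Interval(-53/2, 2/5))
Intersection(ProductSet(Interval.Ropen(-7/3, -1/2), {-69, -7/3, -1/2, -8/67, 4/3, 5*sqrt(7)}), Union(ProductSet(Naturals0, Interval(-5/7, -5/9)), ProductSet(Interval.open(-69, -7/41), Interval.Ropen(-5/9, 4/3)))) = ProductSet(Interval.Ropen(-7/3, -1/2), {-1/2, -8/67})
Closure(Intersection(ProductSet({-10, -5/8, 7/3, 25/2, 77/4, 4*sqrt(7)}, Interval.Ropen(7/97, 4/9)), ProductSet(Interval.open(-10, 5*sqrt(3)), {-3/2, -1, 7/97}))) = ProductSet({-5/8, 7/3}, {7/97})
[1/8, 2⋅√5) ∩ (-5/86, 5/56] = ∅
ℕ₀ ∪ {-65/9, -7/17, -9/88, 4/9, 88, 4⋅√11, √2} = {-65/9, -7/17, -9/88, 4/9, 4⋅√11, √2} ∪ ℕ₀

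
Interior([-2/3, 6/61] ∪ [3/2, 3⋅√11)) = (-2/3, 6/61) ∪ (3/2, 3⋅√11)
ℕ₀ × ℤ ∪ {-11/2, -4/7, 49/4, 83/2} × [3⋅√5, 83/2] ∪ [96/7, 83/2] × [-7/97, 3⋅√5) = (ℕ₀ × ℤ) ∪ ({-11/2, -4/7, 49/4, 83/2} × [3⋅√5, 83/2]) ∪ ([96/7, 83/2] × [-7/97, 3⋅√5))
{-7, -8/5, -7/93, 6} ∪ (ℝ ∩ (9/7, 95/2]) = {-7, -8/5, -7/93} ∪ (9/7, 95/2]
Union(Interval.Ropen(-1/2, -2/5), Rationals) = Union(Interval(-1/2, -2/5), Rationals)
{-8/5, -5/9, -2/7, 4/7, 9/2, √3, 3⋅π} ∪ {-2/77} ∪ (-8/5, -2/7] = [-8/5, -2/7] ∪ {-2/77, 4/7, 9/2, √3, 3⋅π}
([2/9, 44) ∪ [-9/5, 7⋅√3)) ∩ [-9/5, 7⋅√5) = [-9/5, 7⋅√5)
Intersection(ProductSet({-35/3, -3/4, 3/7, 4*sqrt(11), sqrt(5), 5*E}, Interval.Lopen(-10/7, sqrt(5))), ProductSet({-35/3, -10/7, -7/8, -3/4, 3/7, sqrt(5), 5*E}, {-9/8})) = ProductSet({-35/3, -3/4, 3/7, sqrt(5), 5*E}, {-9/8})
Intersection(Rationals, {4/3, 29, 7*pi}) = {4/3, 29}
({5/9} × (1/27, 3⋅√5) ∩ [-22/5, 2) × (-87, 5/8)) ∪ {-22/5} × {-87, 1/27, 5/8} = ({-22/5} × {-87, 1/27, 5/8}) ∪ ({5/9} × (1/27, 5/8))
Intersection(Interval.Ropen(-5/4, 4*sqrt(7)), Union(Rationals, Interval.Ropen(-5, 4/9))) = Union(Intersection(Interval.Ropen(-5/4, 4*sqrt(7)), Rationals), Interval(-5/4, 4/9))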